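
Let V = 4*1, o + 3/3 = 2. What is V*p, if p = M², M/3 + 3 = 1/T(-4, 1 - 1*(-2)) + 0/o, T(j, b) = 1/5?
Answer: 144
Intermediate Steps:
T(j, b) = ⅕
o = 1 (o = -1 + 2 = 1)
M = 6 (M = -9 + 3*(1/(⅕) + 0/1) = -9 + 3*(1*5 + 0*1) = -9 + 3*(5 + 0) = -9 + 3*5 = -9 + 15 = 6)
V = 4
p = 36 (p = 6² = 36)
V*p = 4*36 = 144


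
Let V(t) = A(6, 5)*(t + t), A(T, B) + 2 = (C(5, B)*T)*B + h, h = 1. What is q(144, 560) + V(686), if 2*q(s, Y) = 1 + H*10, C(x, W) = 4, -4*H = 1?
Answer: 653069/4 ≈ 1.6327e+5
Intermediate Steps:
H = -1/4 (H = -1/4*1 = -1/4 ≈ -0.25000)
A(T, B) = -1 + 4*B*T (A(T, B) = -2 + ((4*T)*B + 1) = -2 + (4*B*T + 1) = -2 + (1 + 4*B*T) = -1 + 4*B*T)
q(s, Y) = -3/4 (q(s, Y) = (1 - 1/4*10)/2 = (1 - 5/2)/2 = (1/2)*(-3/2) = -3/4)
V(t) = 238*t (V(t) = (-1 + 4*5*6)*(t + t) = (-1 + 120)*(2*t) = 119*(2*t) = 238*t)
q(144, 560) + V(686) = -3/4 + 238*686 = -3/4 + 163268 = 653069/4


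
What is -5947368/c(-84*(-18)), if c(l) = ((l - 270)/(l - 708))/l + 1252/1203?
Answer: -53688746514816/9404231 ≈ -5.7090e+6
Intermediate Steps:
c(l) = 1252/1203 + (-270 + l)/(l*(-708 + l)) (c(l) = ((-270 + l)/(-708 + l))/l + 1252*(1/1203) = ((-270 + l)/(-708 + l))/l + 1252/1203 = (-270 + l)/(l*(-708 + l)) + 1252/1203 = 1252/1203 + (-270 + l)/(l*(-708 + l)))
-5947368/c(-84*(-18)) = -5947368*1818936*(-708 - 84*(-18))/(-324810 - (-74357892)*(-18) + 1252*(-84*(-18))²) = -5947368*1818936*(-708 + 1512)/(-324810 - 885213*1512 + 1252*1512²) = -5947368*1462424544/(-324810 - 1338442056 + 1252*2286144) = -5947368*1462424544/(-324810 - 1338442056 + 2862252288) = -5947368/((1/1203)*(1/1512)*(1/804)*1523485422) = -5947368/9404231/9027312 = -5947368*9027312/9404231 = -53688746514816/9404231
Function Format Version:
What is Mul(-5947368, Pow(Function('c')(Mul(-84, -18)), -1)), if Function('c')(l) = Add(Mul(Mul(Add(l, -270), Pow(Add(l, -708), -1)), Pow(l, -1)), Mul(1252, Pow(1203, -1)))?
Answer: Rational(-53688746514816, 9404231) ≈ -5.7090e+6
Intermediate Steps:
Function('c')(l) = Add(Rational(1252, 1203), Mul(Pow(l, -1), Pow(Add(-708, l), -1), Add(-270, l))) (Function('c')(l) = Add(Mul(Mul(Add(-270, l), Pow(Add(-708, l), -1)), Pow(l, -1)), Mul(1252, Rational(1, 1203))) = Add(Mul(Mul(Pow(Add(-708, l), -1), Add(-270, l)), Pow(l, -1)), Rational(1252, 1203)) = Add(Mul(Pow(l, -1), Pow(Add(-708, l), -1), Add(-270, l)), Rational(1252, 1203)) = Add(Rational(1252, 1203), Mul(Pow(l, -1), Pow(Add(-708, l), -1), Add(-270, l))))
Mul(-5947368, Pow(Function('c')(Mul(-84, -18)), -1)) = Mul(-5947368, Pow(Mul(Rational(1, 1203), Pow(Mul(-84, -18), -1), Pow(Add(-708, Mul(-84, -18)), -1), Add(-324810, Mul(-885213, Mul(-84, -18)), Mul(1252, Pow(Mul(-84, -18), 2)))), -1)) = Mul(-5947368, Pow(Mul(Rational(1, 1203), Pow(1512, -1), Pow(Add(-708, 1512), -1), Add(-324810, Mul(-885213, 1512), Mul(1252, Pow(1512, 2)))), -1)) = Mul(-5947368, Pow(Mul(Rational(1, 1203), Rational(1, 1512), Pow(804, -1), Add(-324810, -1338442056, Mul(1252, 2286144))), -1)) = Mul(-5947368, Pow(Mul(Rational(1, 1203), Rational(1, 1512), Rational(1, 804), Add(-324810, -1338442056, 2862252288)), -1)) = Mul(-5947368, Pow(Mul(Rational(1, 1203), Rational(1, 1512), Rational(1, 804), 1523485422), -1)) = Mul(-5947368, Pow(Rational(9404231, 9027312), -1)) = Mul(-5947368, Rational(9027312, 9404231)) = Rational(-53688746514816, 9404231)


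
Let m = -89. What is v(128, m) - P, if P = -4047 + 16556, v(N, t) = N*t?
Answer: -23901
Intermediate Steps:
P = 12509
v(128, m) - P = 128*(-89) - 1*12509 = -11392 - 12509 = -23901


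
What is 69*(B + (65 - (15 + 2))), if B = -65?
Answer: -1173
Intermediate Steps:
69*(B + (65 - (15 + 2))) = 69*(-65 + (65 - (15 + 2))) = 69*(-65 + (65 - 1*17)) = 69*(-65 + (65 - 17)) = 69*(-65 + 48) = 69*(-17) = -1173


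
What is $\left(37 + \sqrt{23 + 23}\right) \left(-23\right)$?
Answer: $-851 - 23 \sqrt{46} \approx -1007.0$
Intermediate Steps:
$\left(37 + \sqrt{23 + 23}\right) \left(-23\right) = \left(37 + \sqrt{46}\right) \left(-23\right) = -851 - 23 \sqrt{46}$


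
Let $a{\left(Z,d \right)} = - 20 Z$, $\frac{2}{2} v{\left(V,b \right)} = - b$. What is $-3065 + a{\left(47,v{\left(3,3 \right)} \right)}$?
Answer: $-4005$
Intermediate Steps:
$v{\left(V,b \right)} = - b$
$-3065 + a{\left(47,v{\left(3,3 \right)} \right)} = -3065 - 940 = -4005$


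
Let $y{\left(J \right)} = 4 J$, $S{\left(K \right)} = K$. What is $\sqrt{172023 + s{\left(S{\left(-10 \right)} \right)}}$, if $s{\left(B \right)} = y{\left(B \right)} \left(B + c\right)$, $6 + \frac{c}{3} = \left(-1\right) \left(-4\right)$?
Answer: $\sqrt{172663} \approx 415.53$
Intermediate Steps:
$c = -6$ ($c = -18 + 3 \left(\left(-1\right) \left(-4\right)\right) = -18 + 3 \cdot 4 = -18 + 12 = -6$)
$s{\left(B \right)} = 4 B \left(-6 + B\right)$ ($s{\left(B \right)} = 4 B \left(B - 6\right) = 4 B \left(-6 + B\right)$)
$\sqrt{172023 + s{\left(S{\left(-10 \right)} \right)}} = \sqrt{172023 + 4 \left(-10\right) \left(-6 - 10\right)} = \sqrt{172023 + 4 \left(-10\right) \left(-16\right)} = \sqrt{172023 + 640} = \sqrt{172663}$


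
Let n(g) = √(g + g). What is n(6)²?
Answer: 12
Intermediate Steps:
n(g) = √2*√g (n(g) = √(2*g) = √2*√g)
n(6)² = (√2*√6)² = (2*√3)² = 12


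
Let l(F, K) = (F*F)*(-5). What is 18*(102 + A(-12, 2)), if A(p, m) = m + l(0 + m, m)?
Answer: 1512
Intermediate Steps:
l(F, K) = -5*F² (l(F, K) = F²*(-5) = -5*F²)
A(p, m) = m - 5*m² (A(p, m) = m - 5*(0 + m)² = m - 5*m²)
18*(102 + A(-12, 2)) = 18*(102 + 2*(1 - 5*2)) = 18*(102 + 2*(1 - 10)) = 18*(102 + 2*(-9)) = 18*(102 - 18) = 18*84 = 1512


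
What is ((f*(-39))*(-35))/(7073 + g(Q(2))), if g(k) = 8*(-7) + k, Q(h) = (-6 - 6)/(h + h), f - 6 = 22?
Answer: 910/167 ≈ 5.4491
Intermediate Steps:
f = 28 (f = 6 + 22 = 28)
Q(h) = -6/h (Q(h) = -12*1/(2*h) = -6/h)
g(k) = -56 + k
((f*(-39))*(-35))/(7073 + g(Q(2))) = ((28*(-39))*(-35))/(7073 + (-56 - 6/2)) = (-1092*(-35))/(7073 + (-56 - 6*½)) = 38220/(7073 + (-56 - 3)) = 38220/(7073 - 59) = 38220/7014 = 38220*(1/7014) = 910/167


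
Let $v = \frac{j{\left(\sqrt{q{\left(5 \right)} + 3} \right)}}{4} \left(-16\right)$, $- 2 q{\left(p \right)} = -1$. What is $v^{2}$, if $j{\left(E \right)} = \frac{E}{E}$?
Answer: $16$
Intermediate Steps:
$q{\left(p \right)} = \frac{1}{2}$ ($q{\left(p \right)} = \left(- \frac{1}{2}\right) \left(-1\right) = \frac{1}{2}$)
$j{\left(E \right)} = 1$
$v = -4$ ($v = 1 \cdot \frac{1}{4} \left(-16\right) = \frac{1}{4} \left(-16\right) = -4$)
$v^{2} = \left(-4\right)^{2} = 16$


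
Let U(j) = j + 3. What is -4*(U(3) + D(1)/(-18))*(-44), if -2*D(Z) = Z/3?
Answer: 28556/27 ≈ 1057.6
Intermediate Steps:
U(j) = 3 + j
D(Z) = -Z/6 (D(Z) = -Z/(2*3) = -Z/6)
-4*(U(3) + D(1)/(-18))*(-44) = -4*((3 + 3) - ⅙*1/(-18))*(-44) = -4*(6 - ⅙*(-1/18))*(-44) = -4*(6 + 1/108)*(-44) = -4*649/108*(-44) = -649/27*(-44) = 28556/27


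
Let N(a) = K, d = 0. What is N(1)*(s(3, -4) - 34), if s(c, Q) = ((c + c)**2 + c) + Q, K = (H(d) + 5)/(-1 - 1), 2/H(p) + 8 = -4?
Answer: -29/12 ≈ -2.4167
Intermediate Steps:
H(p) = -1/6 (H(p) = 2/(-8 - 4) = 2/(-12) = 2*(-1/12) = -1/6)
K = -29/12 (K = (-1/6 + 5)/(-1 - 1) = (29/6)/(-2) = (29/6)*(-1/2) = -29/12 ≈ -2.4167)
N(a) = -29/12
s(c, Q) = Q + c + 4*c**2 (s(c, Q) = ((2*c)**2 + c) + Q = (4*c**2 + c) + Q = (c + 4*c**2) + Q = Q + c + 4*c**2)
N(1)*(s(3, -4) - 34) = -29*((-4 + 3 + 4*3**2) - 34)/12 = -29*((-4 + 3 + 4*9) - 34)/12 = -29*((-4 + 3 + 36) - 34)/12 = -29*(35 - 34)/12 = -29/12*1 = -29/12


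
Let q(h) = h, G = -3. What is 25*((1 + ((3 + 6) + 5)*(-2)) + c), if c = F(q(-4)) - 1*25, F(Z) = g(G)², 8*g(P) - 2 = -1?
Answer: -83175/64 ≈ -1299.6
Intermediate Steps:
g(P) = ⅛ (g(P) = ¼ + (⅛)*(-1) = ¼ - ⅛ = ⅛)
F(Z) = 1/64 (F(Z) = (⅛)² = 1/64)
c = -1599/64 (c = 1/64 - 1*25 = 1/64 - 25 = -1599/64 ≈ -24.984)
25*((1 + ((3 + 6) + 5)*(-2)) + c) = 25*((1 + ((3 + 6) + 5)*(-2)) - 1599/64) = 25*((1 + (9 + 5)*(-2)) - 1599/64) = 25*((1 + 14*(-2)) - 1599/64) = 25*((1 - 28) - 1599/64) = 25*(-27 - 1599/64) = 25*(-3327/64) = -83175/64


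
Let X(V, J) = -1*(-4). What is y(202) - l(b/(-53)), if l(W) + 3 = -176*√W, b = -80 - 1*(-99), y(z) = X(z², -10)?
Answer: 7 + 176*I*√1007/53 ≈ 7.0 + 105.38*I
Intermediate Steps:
X(V, J) = 4
y(z) = 4
b = 19 (b = -80 + 99 = 19)
l(W) = -3 - 176*√W
y(202) - l(b/(-53)) = 4 - (-3 - 176*√19*(I*√53/53)) = 4 - (-3 - 176*I*√1007/53) = 4 + (3 + 176*I*√1007/53) = 7 + 176*I*√1007/53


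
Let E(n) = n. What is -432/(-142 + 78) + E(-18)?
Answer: -45/4 ≈ -11.250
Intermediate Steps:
-432/(-142 + 78) + E(-18) = -432/(-142 + 78) - 18 = -432/(-64) - 18 = -432*(-1/64) - 18 = 27/4 - 18 = -45/4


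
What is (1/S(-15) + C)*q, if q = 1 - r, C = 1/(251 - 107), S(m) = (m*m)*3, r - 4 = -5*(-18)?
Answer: -2821/3600 ≈ -0.78361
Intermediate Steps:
r = 94 (r = 4 - 5*(-18) = 4 + 90 = 94)
S(m) = 3*m**2 (S(m) = m**2*3 = 3*m**2)
C = 1/144 ≈ 0.0069444
q = -93 (q = 1 - 1*94 = 1 - 94 = -93)
(1/S(-15) + C)*q = (1/(3*(-15)**2) + 1/144)*(-93) = (1/(3*225) + 1/144)*(-93) = (1/675 + 1/144)*(-93) = (91/10800)*(-93) = -2821/3600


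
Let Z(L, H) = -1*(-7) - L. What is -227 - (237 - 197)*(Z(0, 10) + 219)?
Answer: -9267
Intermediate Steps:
Z(L, H) = 7 - L
-227 - (237 - 197)*(Z(0, 10) + 219) = -227 - (237 - 197)*((7 - 1*0) + 219) = -227 - 40*((7 + 0) + 219) = -227 - 40*(7 + 219) = -227 - 40*226 = -227 - 1*9040 = -227 - 9040 = -9267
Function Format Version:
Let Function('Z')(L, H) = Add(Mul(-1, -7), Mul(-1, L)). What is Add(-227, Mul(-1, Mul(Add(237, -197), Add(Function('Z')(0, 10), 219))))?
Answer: -9267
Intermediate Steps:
Function('Z')(L, H) = Add(7, Mul(-1, L))
Add(-227, Mul(-1, Mul(Add(237, -197), Add(Function('Z')(0, 10), 219)))) = Add(-227, Mul(-1, Mul(Add(237, -197), Add(Add(7, Mul(-1, 0)), 219)))) = Add(-227, Mul(-1, Mul(40, Add(Add(7, 0), 219)))) = Add(-227, Mul(-1, Mul(40, Add(7, 219)))) = Add(-227, Mul(-1, Mul(40, 226))) = Add(-227, Mul(-1, 9040)) = Add(-227, -9040) = -9267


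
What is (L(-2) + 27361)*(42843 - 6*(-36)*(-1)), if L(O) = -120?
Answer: 1161202107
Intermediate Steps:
(L(-2) + 27361)*(42843 - 6*(-36)*(-1)) = (-120 + 27361)*(42843 - 6*(-36)*(-1)) = 27241*(42843 + 216*(-1)) = 27241*(42843 - 216) = 27241*42627 = 1161202107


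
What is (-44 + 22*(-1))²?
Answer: 4356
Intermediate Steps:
(-44 + 22*(-1))² = (-44 - 22)² = (-66)² = 4356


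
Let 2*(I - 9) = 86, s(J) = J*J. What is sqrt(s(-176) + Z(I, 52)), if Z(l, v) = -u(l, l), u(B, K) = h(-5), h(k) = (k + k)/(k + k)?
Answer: 5*sqrt(1239) ≈ 176.00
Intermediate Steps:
s(J) = J**2
I = 52 (I = 9 + (1/2)*86 = 9 + 43 = 52)
h(k) = 1 (h(k) = (2*k)/((2*k)) = (2*k)*(1/(2*k)) = 1)
u(B, K) = 1
Z(l, v) = -1 (Z(l, v) = -1*1 = -1)
sqrt(s(-176) + Z(I, 52)) = sqrt((-176)**2 - 1) = sqrt(30976 - 1) = sqrt(30975) = 5*sqrt(1239)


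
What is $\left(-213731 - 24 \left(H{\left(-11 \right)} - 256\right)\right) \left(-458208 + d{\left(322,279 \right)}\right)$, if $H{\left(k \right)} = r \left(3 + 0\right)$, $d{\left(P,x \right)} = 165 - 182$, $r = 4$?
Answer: $95253521875$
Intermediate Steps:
$d{\left(P,x \right)} = -17$ ($d{\left(P,x \right)} = 165 - 182 = -17$)
$H{\left(k \right)} = 12$ ($H{\left(k \right)} = 4 \left(3 + 0\right) = 4 \cdot 3 = 12$)
$\left(-213731 - 24 \left(H{\left(-11 \right)} - 256\right)\right) \left(-458208 + d{\left(322,279 \right)}\right) = \left(-213731 - 24 \left(12 - 256\right)\right) \left(-458208 - 17\right) = \left(-213731 - -5856\right) \left(-458225\right) = \left(-213731 + 5856\right) \left(-458225\right) = \left(-207875\right) \left(-458225\right) = 95253521875$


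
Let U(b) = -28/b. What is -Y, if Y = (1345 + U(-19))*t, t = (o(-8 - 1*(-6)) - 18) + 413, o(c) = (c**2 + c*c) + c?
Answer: -10258783/19 ≈ -5.3994e+5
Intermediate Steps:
o(c) = c + 2*c**2 (o(c) = (c**2 + c**2) + c = 2*c**2 + c = c + 2*c**2)
t = 401 (t = ((-8 - 1*(-6))*(1 + 2*(-8 - 1*(-6))) - 18) + 413 = ((-8 + 6)*(1 + 2*(-8 + 6)) - 18) + 413 = (-2*(1 + 2*(-2)) - 18) + 413 = (-2*(1 - 4) - 18) + 413 = (-2*(-3) - 18) + 413 = (6 - 18) + 413 = -12 + 413 = 401)
Y = 10258783/19 (Y = (1345 - 28/(-19))*401 = (1345 - 28*(-1/19))*401 = (1345 + 28/19)*401 = (25583/19)*401 = 10258783/19 ≈ 5.3994e+5)
-Y = -1*10258783/19 = -10258783/19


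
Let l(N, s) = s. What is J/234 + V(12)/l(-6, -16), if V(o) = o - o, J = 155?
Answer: 155/234 ≈ 0.66239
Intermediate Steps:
V(o) = 0
J/234 + V(12)/l(-6, -16) = 155/234 + 0/(-16) = 155*(1/234) + 0*(-1/16) = 155/234 + 0 = 155/234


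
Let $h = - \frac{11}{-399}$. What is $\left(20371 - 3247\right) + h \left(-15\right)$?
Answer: $\frac{2277437}{133} \approx 17124.0$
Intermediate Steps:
$h = \frac{11}{399}$ ($h = \left(-11\right) \left(- \frac{1}{399}\right) = \frac{11}{399} \approx 0.027569$)
$\left(20371 - 3247\right) + h \left(-15\right) = \left(20371 - 3247\right) + \frac{11}{399} \left(-15\right) = 17124 - \frac{55}{133} = \frac{2277437}{133}$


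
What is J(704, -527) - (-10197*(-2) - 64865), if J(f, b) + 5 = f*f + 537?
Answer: 540619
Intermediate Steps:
J(f, b) = 532 + f² (J(f, b) = -5 + (f*f + 537) = -5 + (f² + 537) = -5 + (537 + f²) = 532 + f²)
J(704, -527) - (-10197*(-2) - 64865) = (532 + 704²) - (-10197*(-2) - 64865) = (532 + 495616) - (20394 - 64865) = 496148 - 1*(-44471) = 496148 + 44471 = 540619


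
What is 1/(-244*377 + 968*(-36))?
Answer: -1/126836 ≈ -7.8842e-6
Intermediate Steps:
1/(-244*377 + 968*(-36)) = 1/(-91988 - 34848) = 1/(-126836) = -1/126836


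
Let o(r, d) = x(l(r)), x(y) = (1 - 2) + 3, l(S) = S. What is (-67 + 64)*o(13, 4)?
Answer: -6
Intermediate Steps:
x(y) = 2 (x(y) = -1 + 3 = 2)
o(r, d) = 2
(-67 + 64)*o(13, 4) = (-67 + 64)*2 = -3*2 = -6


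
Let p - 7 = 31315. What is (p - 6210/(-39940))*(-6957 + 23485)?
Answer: 1033832093896/1997 ≈ 5.1769e+8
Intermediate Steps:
p = 31322 (p = 7 + 31315 = 31322)
(p - 6210/(-39940))*(-6957 + 23485) = (31322 - 6210/(-39940))*(-6957 + 23485) = (31322 - 6210*(-1/39940))*16528 = (31322 + 621/3994)*16528 = (125100689/3994)*16528 = 1033832093896/1997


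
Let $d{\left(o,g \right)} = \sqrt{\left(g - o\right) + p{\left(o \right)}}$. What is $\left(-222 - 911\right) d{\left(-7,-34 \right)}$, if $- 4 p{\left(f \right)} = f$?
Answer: $- \frac{1133 i \sqrt{101}}{2} \approx - 5693.3 i$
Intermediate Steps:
$p{\left(f \right)} = - \frac{f}{4}$
$d{\left(o,g \right)} = \sqrt{g - \frac{5 o}{4}}$ ($d{\left(o,g \right)} = \sqrt{\left(g - o\right) - \frac{o}{4}} = \sqrt{g - \frac{5 o}{4}}$)
$\left(-222 - 911\right) d{\left(-7,-34 \right)} = \left(-222 - 911\right) \frac{\sqrt{\left(-5\right) \left(-7\right) + 4 \left(-34\right)}}{2} = - 1133 \frac{\sqrt{35 - 136}}{2} = - 1133 \frac{\sqrt{-101}}{2} = - 1133 \frac{i \sqrt{101}}{2} = - \frac{1133 i \sqrt{101}}{2}$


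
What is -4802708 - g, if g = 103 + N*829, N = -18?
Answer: -4787889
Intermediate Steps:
g = -14819 (g = 103 - 18*829 = 103 - 14922 = -14819)
-4802708 - g = -4802708 - 1*(-14819) = -4802708 + 14819 = -4787889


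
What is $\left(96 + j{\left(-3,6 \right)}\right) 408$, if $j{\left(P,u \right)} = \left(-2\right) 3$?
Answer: $36720$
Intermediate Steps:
$j{\left(P,u \right)} = -6$
$\left(96 + j{\left(-3,6 \right)}\right) 408 = \left(96 - 6\right) 408 = 90 \cdot 408 = 36720$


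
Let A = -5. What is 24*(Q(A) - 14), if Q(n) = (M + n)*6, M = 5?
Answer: -336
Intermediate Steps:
Q(n) = 30 + 6*n (Q(n) = (5 + n)*6 = 30 + 6*n)
24*(Q(A) - 14) = 24*((30 + 6*(-5)) - 14) = 24*((30 - 30) - 14) = 24*(0 - 14) = 24*(-14) = -336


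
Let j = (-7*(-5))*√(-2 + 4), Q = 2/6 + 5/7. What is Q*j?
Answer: 110*√2/3 ≈ 51.854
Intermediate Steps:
Q = 22/21 (Q = 2*(⅙) + 5*(⅐) = ⅓ + 5/7 = 22/21 ≈ 1.0476)
j = 35*√2 ≈ 49.497
Q*j = 22*(35*√2)/21 = 110*√2/3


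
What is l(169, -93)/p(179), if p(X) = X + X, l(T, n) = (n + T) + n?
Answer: -17/358 ≈ -0.047486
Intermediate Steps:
l(T, n) = T + 2*n (l(T, n) = (T + n) + n = T + 2*n)
p(X) = 2*X
l(169, -93)/p(179) = (169 + 2*(-93))/((2*179)) = (169 - 186)/358 = -17*1/358 = -17/358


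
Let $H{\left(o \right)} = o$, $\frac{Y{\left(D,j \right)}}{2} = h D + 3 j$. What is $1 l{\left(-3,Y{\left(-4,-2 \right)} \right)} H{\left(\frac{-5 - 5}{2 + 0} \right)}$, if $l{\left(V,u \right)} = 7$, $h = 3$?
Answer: $-35$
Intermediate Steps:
$Y{\left(D,j \right)} = 6 D + 6 j$ ($Y{\left(D,j \right)} = 2 \left(3 D + 3 j\right) = 6 D + 6 j$)
$1 l{\left(-3,Y{\left(-4,-2 \right)} \right)} H{\left(\frac{-5 - 5}{2 + 0} \right)} = 1 \cdot 7 \frac{-5 - 5}{2 + 0} = 7 \left(- \frac{10}{2}\right) = 7 \left(\left(-10\right) \frac{1}{2}\right) = 7 \left(-5\right) = -35$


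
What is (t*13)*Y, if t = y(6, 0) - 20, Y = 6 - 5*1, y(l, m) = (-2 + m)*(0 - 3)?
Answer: -182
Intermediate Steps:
y(l, m) = 6 - 3*m (y(l, m) = (-2 + m)*(-3) = 6 - 3*m)
Y = 1 (Y = 6 - 5 = 1)
t = -14 (t = (6 - 3*0) - 20 = (6 + 0) - 20 = 6 - 20 = -14)
(t*13)*Y = -14*13*1 = -182*1 = -182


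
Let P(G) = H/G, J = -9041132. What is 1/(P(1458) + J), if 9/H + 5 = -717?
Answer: -116964/1057486963249 ≈ -1.1061e-7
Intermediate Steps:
H = -9/722 (H = 9/(-5 - 717) = 9/(-722) = 9*(-1/722) = -9/722 ≈ -0.012465)
P(G) = -9/(722*G)
1/(P(1458) + J) = 1/(-9/722/1458 - 9041132) = 1/(-9/722*1/1458 - 9041132) = 1/(-1/116964 - 9041132) = 1/(-1057486963249/116964) = -116964/1057486963249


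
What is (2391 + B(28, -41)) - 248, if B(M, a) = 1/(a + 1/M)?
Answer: 2457993/1147 ≈ 2143.0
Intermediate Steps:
(2391 + B(28, -41)) - 248 = (2391 + 28/(1 + 28*(-41))) - 248 = (2391 + 28/(1 - 1148)) - 248 = (2391 + 28/(-1147)) - 248 = (2391 + 28*(-1/1147)) - 248 = (2391 - 28/1147) - 248 = 2742449/1147 - 248 = 2457993/1147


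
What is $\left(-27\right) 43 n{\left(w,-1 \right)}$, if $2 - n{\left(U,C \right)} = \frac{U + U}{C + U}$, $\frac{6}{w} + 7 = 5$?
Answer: $- \frac{1161}{2} \approx -580.5$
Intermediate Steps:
$w = -3$ ($w = \frac{6}{-7 + 5} = \frac{6}{-2} = 6 \left(- \frac{1}{2}\right) = -3$)
$n{\left(U,C \right)} = 2 - \frac{2 U}{C + U}$ ($n{\left(U,C \right)} = 2 - \frac{U + U}{C + U} = 2 - \frac{2 U}{C + U}$)
$\left(-27\right) 43 n{\left(w,-1 \right)} = \left(-27\right) 43 \cdot 2 \left(-1\right) \frac{1}{-1 - 3} = - 1161 \cdot 2 \left(-1\right) \frac{1}{-4} = - 1161 \cdot 2 \left(-1\right) \left(- \frac{1}{4}\right) = \left(-1161\right) \frac{1}{2} = - \frac{1161}{2}$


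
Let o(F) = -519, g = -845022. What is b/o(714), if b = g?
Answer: 281674/173 ≈ 1628.2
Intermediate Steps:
b = -845022
b/o(714) = -845022/(-519) = -845022*(-1/519) = 281674/173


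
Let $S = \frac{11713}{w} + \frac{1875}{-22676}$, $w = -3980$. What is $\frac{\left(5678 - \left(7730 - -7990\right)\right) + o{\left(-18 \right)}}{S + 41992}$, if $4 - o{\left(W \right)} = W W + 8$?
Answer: $- \frac{116987184700}{473690636209} \approx -0.24697$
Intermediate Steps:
$o{\left(W \right)} = -4 - W^{2}$ ($o{\left(W \right)} = 4 - \left(W W + 8\right) = 4 - \left(W^{2} + 8\right) = 4 - \left(8 + W^{2}\right) = -4 - W^{2}$)
$S = - \frac{34133311}{11281310}$ ($S = \frac{11713}{-3980} + \frac{1875}{-22676} = 11713 \left(- \frac{1}{3980}\right) + 1875 \left(- \frac{1}{22676}\right) = - \frac{11713}{3980} - \frac{1875}{22676} = - \frac{34133311}{11281310} \approx -3.0257$)
$\frac{\left(5678 - \left(7730 - -7990\right)\right) + o{\left(-18 \right)}}{S + 41992} = \frac{\left(5678 - \left(7730 - -7990\right)\right) - 328}{- \frac{34133311}{11281310} + 41992} = \frac{\left(5678 - \left(7730 + 7990\right)\right) - 328}{\frac{473690636209}{11281310}} = \left(\left(5678 - 15720\right) - 328\right) \frac{11281310}{473690636209} = \left(-10042 - 328\right) \frac{11281310}{473690636209} = \left(-10370\right) \frac{11281310}{473690636209} = - \frac{116987184700}{473690636209}$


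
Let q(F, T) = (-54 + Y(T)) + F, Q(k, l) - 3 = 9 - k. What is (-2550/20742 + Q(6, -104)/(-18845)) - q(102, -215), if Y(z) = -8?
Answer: -2613916467/65147165 ≈ -40.123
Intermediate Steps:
Q(k, l) = 12 - k (Q(k, l) = 3 + (9 - k) = 12 - k)
q(F, T) = -62 + F (q(F, T) = (-54 - 8) + F = -62 + F)
(-2550/20742 + Q(6, -104)/(-18845)) - q(102, -215) = (-2550/20742 + (12 - 1*6)/(-18845)) - (-62 + 102) = (-2550*1/20742 + (12 - 6)*(-1/18845)) - 1*40 = (-425/3457 + 6*(-1/18845)) - 40 = (-425/3457 - 6/18845) - 40 = -8029867/65147165 - 40 = -2613916467/65147165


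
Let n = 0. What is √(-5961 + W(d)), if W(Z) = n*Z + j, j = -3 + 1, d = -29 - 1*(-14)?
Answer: I*√5963 ≈ 77.22*I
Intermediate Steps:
d = -15 (d = -29 + 14 = -15)
j = -2
W(Z) = -2 (W(Z) = 0*Z - 2 = 0 - 2 = -2)
√(-5961 + W(d)) = √(-5961 - 2) = √(-5963) = I*√5963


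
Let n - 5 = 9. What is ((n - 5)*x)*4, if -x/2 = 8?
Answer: -576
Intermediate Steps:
x = -16 (x = -2*8 = -16)
n = 14 (n = 5 + 9 = 14)
((n - 5)*x)*4 = ((14 - 5)*(-16))*4 = (9*(-16))*4 = -144*4 = -576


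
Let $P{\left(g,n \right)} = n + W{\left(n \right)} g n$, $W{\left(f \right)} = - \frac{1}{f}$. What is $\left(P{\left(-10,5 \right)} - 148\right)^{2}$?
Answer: $17689$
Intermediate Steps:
$P{\left(g,n \right)} = n - g$ ($P{\left(g,n \right)} = n + - \frac{1}{n} g n = n - g$)
$\left(P{\left(-10,5 \right)} - 148\right)^{2} = \left(\left(5 - -10\right) - 148\right)^{2} = \left(\left(5 + 10\right) - 148\right)^{2} = \left(15 - 148\right)^{2} = \left(-133\right)^{2} = 17689$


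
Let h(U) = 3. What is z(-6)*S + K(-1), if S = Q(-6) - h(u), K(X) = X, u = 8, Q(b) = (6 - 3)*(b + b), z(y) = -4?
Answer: 155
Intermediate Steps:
Q(b) = 6*b (Q(b) = 3*(2*b) = 6*b)
S = -39 (S = 6*(-6) - 1*3 = -36 - 3 = -39)
z(-6)*S + K(-1) = -4*(-39) - 1 = 156 - 1 = 155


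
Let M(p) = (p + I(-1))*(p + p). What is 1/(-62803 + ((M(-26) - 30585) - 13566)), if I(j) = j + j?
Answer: -1/105498 ≈ -9.4789e-6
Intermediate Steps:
I(j) = 2*j
M(p) = 2*p*(-2 + p) (M(p) = (p + 2*(-1))*(p + p) = (p - 2)*(2*p) = (-2 + p)*(2*p) = 2*p*(-2 + p))
1/(-62803 + ((M(-26) - 30585) - 13566)) = 1/(-62803 + ((2*(-26)*(-2 - 26) - 30585) - 13566)) = 1/(-62803 + ((2*(-26)*(-28) - 30585) - 13566)) = 1/(-62803 + ((1456 - 30585) - 13566)) = 1/(-62803 + (-29129 - 13566)) = 1/(-62803 - 42695) = 1/(-105498) = -1/105498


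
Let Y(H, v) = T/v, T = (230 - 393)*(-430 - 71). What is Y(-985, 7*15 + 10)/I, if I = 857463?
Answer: 27221/32869415 ≈ 0.00082816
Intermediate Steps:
T = 81663 (T = -163*(-501) = 81663)
Y(H, v) = 81663/v
Y(-985, 7*15 + 10)/I = (81663/(7*15 + 10))/857463 = (81663/(105 + 10))*(1/857463) = (81663/115)*(1/857463) = 27221/32869415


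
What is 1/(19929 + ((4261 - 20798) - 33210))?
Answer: -1/29818 ≈ -3.3537e-5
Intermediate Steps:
1/(19929 + ((4261 - 20798) - 33210)) = 1/(19929 + (-16537 - 33210)) = 1/(19929 - 49747) = 1/(-29818) = -1/29818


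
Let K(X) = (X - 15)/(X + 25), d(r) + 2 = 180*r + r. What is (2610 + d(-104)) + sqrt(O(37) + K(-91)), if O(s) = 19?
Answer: -16216 + 2*sqrt(5610)/33 ≈ -16211.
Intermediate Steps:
d(r) = -2 + 181*r (d(r) = -2 + (180*r + r) = -2 + 181*r)
K(X) = (-15 + X)/(25 + X)
(2610 + d(-104)) + sqrt(O(37) + K(-91)) = (2610 + (-2 + 181*(-104))) + sqrt(19 + (-15 - 91)/(25 - 91)) = (2610 + (-2 - 18824)) + sqrt(19 - 106/(-66)) = (2610 - 18826) + sqrt(19 - 1/66*(-106)) = -16216 + sqrt(19 + 53/33) = -16216 + sqrt(680/33) = -16216 + 2*sqrt(5610)/33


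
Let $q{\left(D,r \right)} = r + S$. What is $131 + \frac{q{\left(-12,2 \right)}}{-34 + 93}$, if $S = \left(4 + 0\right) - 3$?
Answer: $\frac{7732}{59} \approx 131.05$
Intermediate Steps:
$S = 1$ ($S = 4 - 3 = 1$)
$q{\left(D,r \right)} = 1 + r$ ($q{\left(D,r \right)} = r + 1 = 1 + r$)
$131 + \frac{q{\left(-12,2 \right)}}{-34 + 93} = 131 + \frac{1 + 2}{-34 + 93} = 131 + \frac{3}{59} = \frac{7732}{59}$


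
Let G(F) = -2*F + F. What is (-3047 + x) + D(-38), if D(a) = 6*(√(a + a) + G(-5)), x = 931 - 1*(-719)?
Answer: -1367 + 12*I*√19 ≈ -1367.0 + 52.307*I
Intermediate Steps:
G(F) = -F
x = 1650 (x = 931 + 719 = 1650)
D(a) = 30 + 6*√2*√a (D(a) = 6*(√(a + a) - 1*(-5)) = 6*(√(2*a) + 5) = 6*(√2*√a + 5) = 6*(5 + √2*√a) = 30 + 6*√2*√a)
(-3047 + x) + D(-38) = (-3047 + 1650) + (30 + 6*√2*√(-38)) = -1397 + (30 + 6*√2*(I*√38)) = -1397 + (30 + 12*I*√19) = -1367 + 12*I*√19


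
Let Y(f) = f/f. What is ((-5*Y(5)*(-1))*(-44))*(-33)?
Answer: 7260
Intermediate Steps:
Y(f) = 1
((-5*Y(5)*(-1))*(-44))*(-33) = ((-5*1*(-1))*(-44))*(-33) = (-5*(-1)*(-44))*(-33) = (5*(-44))*(-33) = -220*(-33) = 7260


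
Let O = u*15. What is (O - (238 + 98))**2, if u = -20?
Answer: 404496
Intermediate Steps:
O = -300 (O = -20*15 = -300)
(O - (238 + 98))**2 = (-300 - (238 + 98))**2 = (-300 - 1*336)**2 = (-300 - 336)**2 = (-636)**2 = 404496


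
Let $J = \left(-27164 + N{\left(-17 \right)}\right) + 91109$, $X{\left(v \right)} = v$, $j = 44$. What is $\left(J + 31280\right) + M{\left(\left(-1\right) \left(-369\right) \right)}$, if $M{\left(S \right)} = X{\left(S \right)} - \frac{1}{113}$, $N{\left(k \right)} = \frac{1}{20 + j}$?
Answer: $\frac{691335857}{7232} \approx 95594.0$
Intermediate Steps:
$N{\left(k \right)} = \frac{1}{64}$ ($N{\left(k \right)} = \frac{1}{20 + 44} = \frac{1}{64}$)
$J = \frac{4092481}{64}$ ($J = \left(-27164 + \frac{1}{64}\right) + 91109 = - \frac{1738495}{64} + 91109 = \frac{4092481}{64} \approx 63945.0$)
$M{\left(S \right)} = - \frac{1}{113} + S$ ($M{\left(S \right)} = S - \frac{1}{113} = - \frac{1}{113} + S$)
$\left(J + 31280\right) + M{\left(\left(-1\right) \left(-369\right) \right)} = \left(\frac{4092481}{64} + 31280\right) - - \frac{41696}{113} = \frac{6094401}{64} + \left(- \frac{1}{113} + 369\right) = \frac{6094401}{64} + \frac{41696}{113} = \frac{691335857}{7232}$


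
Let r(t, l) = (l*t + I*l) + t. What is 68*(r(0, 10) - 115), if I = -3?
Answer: -9860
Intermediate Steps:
r(t, l) = t - 3*l + l*t (r(t, l) = (l*t - 3*l) + t = (-3*l + l*t) + t = t - 3*l + l*t)
68*(r(0, 10) - 115) = 68*((0 - 3*10 + 10*0) - 115) = 68*((0 - 30 + 0) - 115) = 68*(-30 - 115) = 68*(-145) = -9860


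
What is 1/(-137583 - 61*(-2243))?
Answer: -1/760 ≈ -0.0013158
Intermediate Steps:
1/(-137583 - 61*(-2243)) = 1/(-137583 + 136823) = 1/(-760) = -1/760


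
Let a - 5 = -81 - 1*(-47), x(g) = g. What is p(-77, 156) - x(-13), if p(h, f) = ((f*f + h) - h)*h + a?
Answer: -1873888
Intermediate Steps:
a = -29 (a = 5 + (-81 - 1*(-47)) = 5 + (-81 + 47) = 5 - 34 = -29)
p(h, f) = -29 + h*f**2 (p(h, f) = ((f*f + h) - h)*h - 29 = ((f**2 + h) - h)*h - 29 = ((h + f**2) - h)*h - 29 = f**2*h - 29 = h*f**2 - 29 = -29 + h*f**2)
p(-77, 156) - x(-13) = (-29 - 77*156**2) - 1*(-13) = (-29 - 77*24336) + 13 = (-29 - 1873872) + 13 = -1873901 + 13 = -1873888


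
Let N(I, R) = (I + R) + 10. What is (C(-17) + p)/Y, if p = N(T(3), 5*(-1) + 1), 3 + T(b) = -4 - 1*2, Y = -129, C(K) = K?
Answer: 20/129 ≈ 0.15504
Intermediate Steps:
T(b) = -9 (T(b) = -3 + (-4 - 1*2) = -3 + (-4 - 2) = -3 - 6 = -9)
N(I, R) = 10 + I + R
p = -3 (p = 10 - 9 + (5*(-1) + 1) = 10 - 9 + (-5 + 1) = 10 - 9 - 4 = -3)
(C(-17) + p)/Y = (-17 - 3)/(-129) = -20*(-1/129) = 20/129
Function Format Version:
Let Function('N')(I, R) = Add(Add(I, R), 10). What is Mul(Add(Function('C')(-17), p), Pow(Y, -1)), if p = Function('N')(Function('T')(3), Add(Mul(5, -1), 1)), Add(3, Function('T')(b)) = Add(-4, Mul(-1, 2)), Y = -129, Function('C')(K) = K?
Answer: Rational(20, 129) ≈ 0.15504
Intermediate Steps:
Function('T')(b) = -9 (Function('T')(b) = Add(-3, Add(-4, Mul(-1, 2))) = Add(-3, Add(-4, -2)) = Add(-3, -6) = -9)
Function('N')(I, R) = Add(10, I, R)
p = -3 (p = Add(10, -9, Add(Mul(5, -1), 1)) = Add(10, -9, Add(-5, 1)) = Add(10, -9, -4) = -3)
Mul(Add(Function('C')(-17), p), Pow(Y, -1)) = Mul(Add(-17, -3), Pow(-129, -1)) = Mul(-20, Rational(-1, 129)) = Rational(20, 129)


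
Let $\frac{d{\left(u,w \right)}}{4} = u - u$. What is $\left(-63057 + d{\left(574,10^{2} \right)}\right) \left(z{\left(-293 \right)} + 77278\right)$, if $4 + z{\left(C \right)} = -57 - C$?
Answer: $-4887548070$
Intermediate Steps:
$d{\left(u,w \right)} = 0$ ($d{\left(u,w \right)} = 4 \left(u - u\right) = 4 \cdot 0 = 0$)
$z{\left(C \right)} = -61 - C$ ($z{\left(C \right)} = -4 - \left(57 + C\right) = -61 - C$)
$\left(-63057 + d{\left(574,10^{2} \right)}\right) \left(z{\left(-293 \right)} + 77278\right) = \left(-63057 + 0\right) \left(\left(-61 - -293\right) + 77278\right) = - 63057 \left(\left(-61 + 293\right) + 77278\right) = - 63057 \left(232 + 77278\right) = \left(-63057\right) 77510 = -4887548070$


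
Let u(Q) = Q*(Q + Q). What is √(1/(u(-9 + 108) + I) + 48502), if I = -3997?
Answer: 3*√1312334917795/15605 ≈ 220.23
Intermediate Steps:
u(Q) = 2*Q² (u(Q) = Q*(2*Q) = 2*Q²)
√(1/(u(-9 + 108) + I) + 48502) = √(1/(2*(-9 + 108)² - 3997) + 48502) = √(1/(2*99² - 3997) + 48502) = √(1/(2*9801 - 3997) + 48502) = √(1/(19602 - 3997) + 48502) = √(1/15605 + 48502) = √(756873711/15605) = 3*√1312334917795/15605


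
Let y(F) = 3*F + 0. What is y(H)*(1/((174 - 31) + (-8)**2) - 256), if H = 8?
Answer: -423928/69 ≈ -6143.9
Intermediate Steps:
y(F) = 3*F
y(H)*(1/((174 - 31) + (-8)**2) - 256) = (3*8)*(1/((174 - 31) + (-8)**2) - 256) = 24*(1/(143 + 64) - 256) = 24*(1/207 - 256) = 24*(-52991/207) = -423928/69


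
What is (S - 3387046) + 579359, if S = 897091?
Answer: -1910596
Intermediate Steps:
(S - 3387046) + 579359 = (897091 - 3387046) + 579359 = -2489955 + 579359 = -1910596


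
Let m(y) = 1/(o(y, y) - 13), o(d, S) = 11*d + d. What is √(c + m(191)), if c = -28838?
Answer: I*√149779984479/2279 ≈ 169.82*I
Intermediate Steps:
o(d, S) = 12*d
m(y) = 1/(-13 + 12*y) (m(y) = 1/(12*y - 13) = 1/(-13 + 12*y))
√(c + m(191)) = √(-28838 + 1/(-13 + 12*191)) = √(-28838 + 1/(-13 + 2292)) = √(-28838 + 1/2279) = √(-65721801/2279) = I*√149779984479/2279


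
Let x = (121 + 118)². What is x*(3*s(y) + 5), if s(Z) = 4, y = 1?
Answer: 971057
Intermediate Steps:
x = 57121 (x = 239² = 57121)
x*(3*s(y) + 5) = 57121*(3*4 + 5) = 57121*(12 + 5) = 57121*17 = 971057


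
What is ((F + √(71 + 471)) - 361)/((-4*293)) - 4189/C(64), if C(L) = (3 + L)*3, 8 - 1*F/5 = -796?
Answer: -5644967/235572 - √542/1172 ≈ -23.983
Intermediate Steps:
F = 4020 (F = 40 - 5*(-796) = 40 + 3980 = 4020)
C(L) = 9 + 3*L
((F + √(71 + 471)) - 361)/((-4*293)) - 4189/C(64) = ((4020 + √(71 + 471)) - 361)/((-4*293)) - 4189/(9 + 3*64) = ((4020 + √542) - 361)/(-1172) - 4189/(9 + 192) = (3659 + √542)*(-1/1172) - 4189/201 = (-3659/1172 - √542/1172) - 4189*1/201 = (-3659/1172 - √542/1172) - 4189/201 = -5644967/235572 - √542/1172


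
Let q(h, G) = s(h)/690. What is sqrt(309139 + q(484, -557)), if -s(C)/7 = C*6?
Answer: 3*sqrt(454219295)/115 ≈ 555.98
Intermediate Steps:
s(C) = -42*C (s(C) = -7*C*6 = -42*C)
q(h, G) = -7*h/115 (q(h, G) = -42*h/690 = -42*h*(1/690) = -7*h/115)
sqrt(309139 + q(484, -557)) = sqrt(309139 - 7/115*484) = sqrt(309139 - 3388/115) = sqrt(35547597/115) = 3*sqrt(454219295)/115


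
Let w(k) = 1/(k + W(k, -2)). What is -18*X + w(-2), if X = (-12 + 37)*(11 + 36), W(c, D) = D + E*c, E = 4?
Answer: -253801/12 ≈ -21150.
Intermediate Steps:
W(c, D) = D + 4*c
X = 1175 (X = 25*47 = 1175)
w(k) = 1/(-2 + 5*k) (w(k) = 1/(k + (-2 + 4*k)) = 1/(-2 + 5*k))
-18*X + w(-2) = -18*1175 + 1/(-2 + 5*(-2)) = -21150 + 1/(-2 - 10) = -21150 + 1/(-12) = -21150 - 1/12 = -253801/12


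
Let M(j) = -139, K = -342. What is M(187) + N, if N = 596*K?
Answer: -203971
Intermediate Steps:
N = -203832 (N = 596*(-342) = -203832)
M(187) + N = -139 - 203832 = -203971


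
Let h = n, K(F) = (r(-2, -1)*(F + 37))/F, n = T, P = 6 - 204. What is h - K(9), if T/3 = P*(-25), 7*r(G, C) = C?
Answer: 935596/63 ≈ 14851.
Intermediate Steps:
P = -198
r(G, C) = C/7
T = 14850 (T = 3*(-198*(-25)) = 3*4950 = 14850)
n = 14850
K(F) = (-37/7 - F/7)/F (K(F) = (((1/7)*(-1))*(F + 37))/F = (-(37 + F)/7)/F = (-37/7 - F/7)/F)
h = 14850
h - K(9) = 14850 - (-37 - 1*9)/(7*9) = 14850 - (-37 - 9)/(7*9) = 14850 - (-46)/(7*9) = 14850 - 1*(-46/63) = 14850 + 46/63 = 935596/63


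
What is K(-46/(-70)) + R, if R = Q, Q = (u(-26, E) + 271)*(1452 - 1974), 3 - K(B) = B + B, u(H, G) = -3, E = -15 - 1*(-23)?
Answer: -4896301/35 ≈ -1.3989e+5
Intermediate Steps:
E = 8 (E = -15 + 23 = 8)
K(B) = 3 - 2*B (K(B) = 3 - (B + B) = 3 - 2*B)
Q = -139896 (Q = (-3 + 271)*(1452 - 1974) = 268*(-522) = -139896)
R = -139896
K(-46/(-70)) + R = (3 - (-92)/(-70)) - 139896 = (3 - (-92)*(-1)/70) - 139896 = (3 - 2*23/35) - 139896 = (3 - 46/35) - 139896 = 59/35 - 139896 = -4896301/35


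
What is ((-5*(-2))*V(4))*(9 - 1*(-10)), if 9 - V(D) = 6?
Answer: 570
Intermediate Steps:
V(D) = 3 (V(D) = 9 - 1*6 = 9 - 6 = 3)
((-5*(-2))*V(4))*(9 - 1*(-10)) = (-5*(-2)*3)*(9 - 1*(-10)) = (10*3)*(9 + 10) = 30*19 = 570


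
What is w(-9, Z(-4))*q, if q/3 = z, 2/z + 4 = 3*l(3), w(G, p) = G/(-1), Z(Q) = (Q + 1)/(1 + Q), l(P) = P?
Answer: 54/5 ≈ 10.800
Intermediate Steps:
Z(Q) = 1 (Z(Q) = (1 + Q)/(1 + Q) = 1)
w(G, p) = -G (w(G, p) = G*(-1) = -G)
z = 2/5 (z = 2/(-4 + 3*3) = 2/(-4 + 9) = 2/5 ≈ 0.40000)
q = 6/5 (q = 3*(2/5) = 6/5 ≈ 1.2000)
w(-9, Z(-4))*q = -1*(-9)*(6/5) = 9*(6/5) = 54/5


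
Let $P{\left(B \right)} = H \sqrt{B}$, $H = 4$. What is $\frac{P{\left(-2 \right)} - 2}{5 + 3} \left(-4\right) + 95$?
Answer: $96 - 2 i \sqrt{2} \approx 96.0 - 2.8284 i$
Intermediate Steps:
$P{\left(B \right)} = 4 \sqrt{B}$
$\frac{P{\left(-2 \right)} - 2}{5 + 3} \left(-4\right) + 95 = \frac{4 \sqrt{-2} - 2}{5 + 3} \left(-4\right) + 95 = \frac{4 i \sqrt{2} - 2}{8} \left(-4\right) + 95 = \left(4 i \sqrt{2} - 2\right) \frac{1}{8} \left(-4\right) + 95 = \left(-2 + 4 i \sqrt{2}\right) \frac{1}{8} \left(-4\right) + 95 = \left(- \frac{1}{4} + \frac{i \sqrt{2}}{2}\right) \left(-4\right) + 95 = \left(1 - 2 i \sqrt{2}\right) + 95 = 96 - 2 i \sqrt{2}$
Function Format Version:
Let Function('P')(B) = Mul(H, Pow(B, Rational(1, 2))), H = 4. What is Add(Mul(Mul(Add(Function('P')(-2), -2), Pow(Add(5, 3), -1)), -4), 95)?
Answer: Add(96, Mul(-2, I, Pow(2, Rational(1, 2)))) ≈ Add(96.000, Mul(-2.8284, I))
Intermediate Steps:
Function('P')(B) = Mul(4, Pow(B, Rational(1, 2)))
Add(Mul(Mul(Add(Function('P')(-2), -2), Pow(Add(5, 3), -1)), -4), 95) = Add(Mul(Mul(Add(Mul(4, Pow(-2, Rational(1, 2))), -2), Pow(Add(5, 3), -1)), -4), 95) = Add(Mul(Mul(Add(Mul(4, Mul(I, Pow(2, Rational(1, 2)))), -2), Pow(8, -1)), -4), 95) = Add(Mul(Mul(Add(Mul(4, I, Pow(2, Rational(1, 2))), -2), Rational(1, 8)), -4), 95) = Add(Mul(Mul(Add(-2, Mul(4, I, Pow(2, Rational(1, 2)))), Rational(1, 8)), -4), 95) = Add(Mul(Add(Rational(-1, 4), Mul(Rational(1, 2), I, Pow(2, Rational(1, 2)))), -4), 95) = Add(Add(1, Mul(-2, I, Pow(2, Rational(1, 2)))), 95) = Add(96, Mul(-2, I, Pow(2, Rational(1, 2))))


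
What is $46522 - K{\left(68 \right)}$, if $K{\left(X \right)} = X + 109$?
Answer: $46345$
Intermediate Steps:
$K{\left(X \right)} = 109 + X$
$46522 - K{\left(68 \right)} = 46522 - \left(109 + 68\right) = 46522 - 177 = 46345$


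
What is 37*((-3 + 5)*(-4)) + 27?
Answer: -269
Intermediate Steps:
37*((-3 + 5)*(-4)) + 27 = 37*(2*(-4)) + 27 = 37*(-8) + 27 = -296 + 27 = -269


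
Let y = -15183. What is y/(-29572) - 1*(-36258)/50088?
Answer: 19090705/15429191 ≈ 1.2373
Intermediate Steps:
y/(-29572) - 1*(-36258)/50088 = -15183/(-29572) - 1*(-36258)/50088 = -15183*(-1/29572) + 36258*(1/50088) = 15183/29572 + 6043/8348 = 19090705/15429191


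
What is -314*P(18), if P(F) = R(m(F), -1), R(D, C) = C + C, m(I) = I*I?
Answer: 628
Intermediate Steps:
m(I) = I**2
R(D, C) = 2*C
P(F) = -2 (P(F) = 2*(-1) = -2)
-314*P(18) = -314*(-2) = 628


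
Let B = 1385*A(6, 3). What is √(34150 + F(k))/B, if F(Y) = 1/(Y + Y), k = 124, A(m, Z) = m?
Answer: √525090462/1030440 ≈ 0.022238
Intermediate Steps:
F(Y) = 1/(2*Y)
B = 8310 (B = 1385*6 = 8310)
√(34150 + F(k))/B = √(34150 + (½)/124)/8310 = √(34150 + (½)*(1/124))*(1/8310) = √(34150 + 1/248)*(1/8310) = √(8469201/248)*(1/8310) = (√525090462/124)*(1/8310) = √525090462/1030440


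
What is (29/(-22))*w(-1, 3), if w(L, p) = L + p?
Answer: -29/11 ≈ -2.6364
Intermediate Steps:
(29/(-22))*w(-1, 3) = (29/(-22))*(-1 + 3) = (29*(-1/22))*2 = -29/22*2 = -29/11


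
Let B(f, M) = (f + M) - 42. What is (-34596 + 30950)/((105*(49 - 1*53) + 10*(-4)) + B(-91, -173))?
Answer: 1823/383 ≈ 4.7598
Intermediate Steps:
B(f, M) = -42 + M + f (B(f, M) = (M + f) - 42 = -42 + M + f)
(-34596 + 30950)/((105*(49 - 1*53) + 10*(-4)) + B(-91, -173)) = (-34596 + 30950)/((105*(49 - 1*53) + 10*(-4)) + (-42 - 173 - 91)) = -3646/((105*(49 - 53) - 40) - 306) = -3646/((105*(-4) - 40) - 306) = -3646/((-420 - 40) - 306) = -3646/(-460 - 306) = -3646/(-766) = -3646*(-1/766) = 1823/383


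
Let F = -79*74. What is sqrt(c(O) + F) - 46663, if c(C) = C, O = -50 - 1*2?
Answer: -46663 + I*sqrt(5898) ≈ -46663.0 + 76.798*I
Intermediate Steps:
F = -5846
O = -52 (O = -50 - 2 = -52)
sqrt(c(O) + F) - 46663 = sqrt(-52 - 5846) - 46663 = sqrt(-5898) - 46663 = I*sqrt(5898) - 46663 = -46663 + I*sqrt(5898)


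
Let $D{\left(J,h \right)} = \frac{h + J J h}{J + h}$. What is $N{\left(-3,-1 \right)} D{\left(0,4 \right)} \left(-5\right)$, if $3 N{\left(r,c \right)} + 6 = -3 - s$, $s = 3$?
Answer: $20$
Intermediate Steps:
$N{\left(r,c \right)} = -4$ ($N{\left(r,c \right)} = -2 + \frac{-3 - 3}{3} = -2 + \frac{1}{3} \left(-6\right) = -2 - 2 = -4$)
$D{\left(J,h \right)} = \frac{h + h J^{2}}{J + h}$ ($D{\left(J,h \right)} = \frac{h + J^{2} h}{J + h} = \frac{h + h J^{2}}{J + h}$)
$N{\left(-3,-1 \right)} D{\left(0,4 \right)} \left(-5\right) = - 4 \frac{4 \left(1 + 0^{2}\right)}{0 + 4} \left(-5\right) = - 4 \frac{4 \left(1 + 0\right)}{4} \left(-5\right) = - 4 \cdot 4 \cdot \frac{1}{4} \cdot 1 \left(-5\right) = \left(-4\right) 1 \left(-5\right) = \left(-4\right) \left(-5\right) = 20$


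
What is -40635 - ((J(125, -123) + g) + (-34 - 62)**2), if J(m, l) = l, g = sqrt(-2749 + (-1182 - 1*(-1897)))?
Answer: -49728 - 3*I*sqrt(226) ≈ -49728.0 - 45.1*I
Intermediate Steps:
g = 3*I*sqrt(226) (g = sqrt(-2749 + (-1182 + 1897)) = sqrt(-2749 + 715) = sqrt(-2034) = 3*I*sqrt(226) ≈ 45.1*I)
-40635 - ((J(125, -123) + g) + (-34 - 62)**2) = -40635 - ((-123 + 3*I*sqrt(226)) + (-34 - 62)**2) = -40635 - ((-123 + 3*I*sqrt(226)) + (-96)**2) = -40635 - ((-123 + 3*I*sqrt(226)) + 9216) = -40635 - (9093 + 3*I*sqrt(226)) = -40635 + (-9093 - 3*I*sqrt(226)) = -49728 - 3*I*sqrt(226)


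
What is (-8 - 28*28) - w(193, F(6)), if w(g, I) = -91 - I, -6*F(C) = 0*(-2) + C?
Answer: -702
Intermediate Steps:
F(C) = -C/6 (F(C) = -(0*(-2) + C)/6 = -(0 + C)/6 = -C/6)
(-8 - 28*28) - w(193, F(6)) = (-8 - 28*28) - (-91 - (-1)*6/6) = (-8 - 784) - (-91 - 1*(-1)) = -792 - (-91 + 1) = -792 - 1*(-90) = -792 + 90 = -702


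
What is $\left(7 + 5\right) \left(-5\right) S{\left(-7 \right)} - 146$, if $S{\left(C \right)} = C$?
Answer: $274$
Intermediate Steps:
$\left(7 + 5\right) \left(-5\right) S{\left(-7 \right)} - 146 = \left(7 + 5\right) \left(-5\right) \left(-7\right) - 146 = 12 \left(-5\right) \left(-7\right) - 146 = \left(-60\right) \left(-7\right) - 146 = 420 - 146 = 274$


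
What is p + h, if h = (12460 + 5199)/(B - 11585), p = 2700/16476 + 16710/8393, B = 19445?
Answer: 398668722451/90575409540 ≈ 4.4015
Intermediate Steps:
p = 24831255/11523589 (p = 2700*(1/16476) + 16710*(1/8393) = 225/1373 + 16710/8393 = 24831255/11523589 ≈ 2.1548)
h = 17659/7860 (h = (12460 + 5199)/(19445 - 11585) = 17659/7860 ≈ 2.2467)
p + h = 24831255/11523589 + 17659/7860 = 398668722451/90575409540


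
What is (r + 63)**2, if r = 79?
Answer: 20164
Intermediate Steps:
(r + 63)**2 = (79 + 63)**2 = 142**2 = 20164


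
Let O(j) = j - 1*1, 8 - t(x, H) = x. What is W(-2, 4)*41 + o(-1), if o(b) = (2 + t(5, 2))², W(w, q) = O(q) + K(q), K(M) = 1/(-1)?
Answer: 107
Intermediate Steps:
t(x, H) = 8 - x
O(j) = -1 + j (O(j) = j - 1 = -1 + j)
K(M) = -1
W(w, q) = -2 + q (W(w, q) = (-1 + q) - 1 = -2 + q)
o(b) = 25 (o(b) = (2 + (8 - 1*5))² = (2 + (8 - 5))² = (2 + 3)² = 5² = 25)
W(-2, 4)*41 + o(-1) = (-2 + 4)*41 + 25 = 2*41 + 25 = 82 + 25 = 107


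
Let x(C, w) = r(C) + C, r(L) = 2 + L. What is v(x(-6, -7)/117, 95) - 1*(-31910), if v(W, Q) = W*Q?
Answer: 3732520/117 ≈ 31902.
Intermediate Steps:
x(C, w) = 2 + 2*C (x(C, w) = (2 + C) + C = 2 + 2*C)
v(W, Q) = Q*W
v(x(-6, -7)/117, 95) - 1*(-31910) = 95*((2 + 2*(-6))/117) - 1*(-31910) = 95*((2 - 12)*(1/117)) + 31910 = 95*(-10*1/117) + 31910 = 95*(-10/117) + 31910 = -950/117 + 31910 = 3732520/117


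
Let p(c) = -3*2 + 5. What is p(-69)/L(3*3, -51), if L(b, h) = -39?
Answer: 1/39 ≈ 0.025641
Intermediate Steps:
p(c) = -1 (p(c) = -6 + 5 = -1)
p(-69)/L(3*3, -51) = -1/(-39) = -1*(-1/39) = 1/39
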